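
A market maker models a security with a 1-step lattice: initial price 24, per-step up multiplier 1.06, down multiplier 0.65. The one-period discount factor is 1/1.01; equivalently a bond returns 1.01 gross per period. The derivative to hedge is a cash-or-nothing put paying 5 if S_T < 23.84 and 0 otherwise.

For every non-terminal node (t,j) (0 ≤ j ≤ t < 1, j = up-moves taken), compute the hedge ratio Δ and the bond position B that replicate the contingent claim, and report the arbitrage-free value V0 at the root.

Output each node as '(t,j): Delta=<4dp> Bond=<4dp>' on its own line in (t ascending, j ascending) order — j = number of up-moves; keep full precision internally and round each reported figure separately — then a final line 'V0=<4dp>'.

(0,0): Delta=-0.5081 Bond=12.7988
V0=0.6037

No-arbitrage ⇒ martingale measure with p* = (R−d)/(u−d) = 0.8780.
Terminal payoffs: V(1,0)=5.0000, V(1,1)=0.0000
  t=0,j=0: stock 24.0000 → up 25.4400 (V=0.0000), down 15.6000 (V=5.0000). Price 0.6037; hedge Δ=-0.5081, bond B=12.7988.
Self-financing check: at every node Δ·S+B equals the discounted successor values.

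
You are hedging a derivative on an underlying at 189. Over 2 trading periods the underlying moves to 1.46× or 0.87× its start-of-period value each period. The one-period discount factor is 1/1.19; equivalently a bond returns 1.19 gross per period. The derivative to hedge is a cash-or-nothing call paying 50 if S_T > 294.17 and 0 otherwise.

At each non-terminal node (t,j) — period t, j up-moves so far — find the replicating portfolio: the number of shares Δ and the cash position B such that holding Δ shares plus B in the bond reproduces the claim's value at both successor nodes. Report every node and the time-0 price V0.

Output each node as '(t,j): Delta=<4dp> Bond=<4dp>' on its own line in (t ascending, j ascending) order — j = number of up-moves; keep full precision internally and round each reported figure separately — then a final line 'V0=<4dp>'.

(0,0): Delta=0.2044 Bond=-28.2385
(1,0): Delta=0.0000 Bond=0.0000
(1,1): Delta=0.3071 Bond=-61.9570
V0=10.3866

Since d<R<u, set p* = (R−d)/(u−d) = 0.5424; price each node as the discounted p*-expectation of its children.
Terminal values V(2,·): V(2,0)=0.0000, V(2,1)=0.0000, V(2,2)=50.0000
  t=1,j=0: stock 164.4300 → up 240.0678 (V=0.0000), down 143.0541 (V=0.0000). Price 0.0000; hedge Δ=0.0000, bond B=0.0000.
  t=1,j=1: stock 275.9400 → up 402.8724 (V=50.0000), down 240.0678 (V=0.0000). Price 22.7888; hedge Δ=0.3071, bond B=-61.9570.
  t=0,j=0: stock 189.0000 → up 275.9400 (V=22.7888), down 164.4300 (V=0.0000). Price 10.3866; hedge Δ=0.2044, bond B=-28.2385.
Check: Δ(0,0)·S0 + B(0,0) = 10.3866 = V0.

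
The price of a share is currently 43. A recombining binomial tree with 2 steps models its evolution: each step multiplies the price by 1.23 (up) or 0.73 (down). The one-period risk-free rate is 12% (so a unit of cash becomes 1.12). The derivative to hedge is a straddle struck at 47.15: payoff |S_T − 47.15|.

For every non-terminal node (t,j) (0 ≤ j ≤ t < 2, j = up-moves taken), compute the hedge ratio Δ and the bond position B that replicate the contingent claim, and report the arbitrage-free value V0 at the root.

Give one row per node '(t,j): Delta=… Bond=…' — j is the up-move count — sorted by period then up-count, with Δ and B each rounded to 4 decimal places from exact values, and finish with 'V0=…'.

(0,0): Delta=0.1599 Bond=5.0783
(1,0): Delta=-1.0000 Bond=42.0982
(1,1): Delta=0.3541 Bond=-4.5819
V0=11.9557

Since d<R<u, set p* = (R−d)/(u−d) = 0.7800; price each node as the discounted p*-expectation of its children.
Payoff layer (t=2): V(2,0)=24.2353, V(2,1)=8.5403, V(2,2)=17.9047
(1,0): S=31.3900. Δ = (V_up−V_dn)/(S_up−S_dn) = (8.5403−24.2353)/(38.6097−22.9147) = -1.0000. V = [p*·8.5403 + (1−p*)·24.2353]/1.12 = 10.7082. B = V − Δ·S = 42.0982.
(1,1): S=52.8900. Δ = (V_up−V_dn)/(S_up−S_dn) = (17.9047−8.5403)/(65.0547−38.6097) = 0.3541. V = [p*·17.9047 + (1−p*)·8.5403]/1.12 = 14.1469. B = V − Δ·S = -4.5819.
(0,0): S=43.0000. Δ = (V_up−V_dn)/(S_up−S_dn) = (14.1469−10.7082)/(52.8900−31.3900) = 0.1599. V = [p*·14.1469 + (1−p*)·10.7082]/1.12 = 11.9557. B = V − Δ·S = 5.0783.
Self-financing check: at every node Δ·S+B equals the discounted successor values.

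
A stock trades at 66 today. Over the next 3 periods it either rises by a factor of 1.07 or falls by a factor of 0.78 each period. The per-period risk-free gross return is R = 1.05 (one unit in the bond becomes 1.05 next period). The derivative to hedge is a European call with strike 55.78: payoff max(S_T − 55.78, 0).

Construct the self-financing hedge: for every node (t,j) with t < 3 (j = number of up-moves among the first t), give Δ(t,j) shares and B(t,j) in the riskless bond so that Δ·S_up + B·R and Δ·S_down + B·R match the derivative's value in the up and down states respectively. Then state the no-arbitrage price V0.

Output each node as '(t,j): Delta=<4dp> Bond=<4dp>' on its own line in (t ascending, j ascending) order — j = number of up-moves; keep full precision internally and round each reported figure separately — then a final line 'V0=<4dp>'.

(0,0): Delta=0.9194 Bond=-42.7105
(1,0): Delta=0.1877 Bond=-7.1762
(1,1): Delta=0.9589 Bond=-47.6364
(2,0): Delta=0.0000 Bond=0.0000
(2,1): Delta=0.1978 Bond=-8.0932
(2,2): Delta=1.0000 Bond=-53.1238
V0=17.9691

Risk-neutral probability p* = (R−d)/(u−d) = (1.05−0.78)/(1.07−0.78) = 0.9310.
Terminal values V(3,·): V(3,0)=0.0000, V(3,1)=0.0000, V(3,2)=3.1595, V(3,3)=25.0728
  t=2,j=0: stock 40.1544 → up 42.9652 (V=0.0000), down 31.3204 (V=0.0000). Price 0.0000; hedge Δ=0.0000, bond B=0.0000.
  t=2,j=1: stock 55.0836 → up 58.9395 (V=3.1595), down 42.9652 (V=0.0000). Price 2.8015; hedge Δ=0.1978, bond B=-8.0932.
  t=2,j=2: stock 75.5634 → up 80.8528 (V=25.0728), down 58.9395 (V=3.1595). Price 22.4396; hedge Δ=1.0000, bond B=-53.1238.
  t=1,j=0: stock 51.4800 → up 55.0836 (V=2.8015), down 40.1544 (V=0.0000). Price 2.4841; hedge Δ=0.1877, bond B=-7.1762.
  t=1,j=1: stock 70.6200 → up 75.5634 (V=22.4396), down 55.0836 (V=2.8015). Price 20.0812; hedge Δ=0.9589, bond B=-47.6364.
  t=0,j=0: stock 66.0000 → up 70.6200 (V=20.0812), down 51.4800 (V=2.4841). Price 17.9691; hedge Δ=0.9194, bond B=-42.7105.
The time-0 hedge costs 17.9691, which is the no-arbitrage price.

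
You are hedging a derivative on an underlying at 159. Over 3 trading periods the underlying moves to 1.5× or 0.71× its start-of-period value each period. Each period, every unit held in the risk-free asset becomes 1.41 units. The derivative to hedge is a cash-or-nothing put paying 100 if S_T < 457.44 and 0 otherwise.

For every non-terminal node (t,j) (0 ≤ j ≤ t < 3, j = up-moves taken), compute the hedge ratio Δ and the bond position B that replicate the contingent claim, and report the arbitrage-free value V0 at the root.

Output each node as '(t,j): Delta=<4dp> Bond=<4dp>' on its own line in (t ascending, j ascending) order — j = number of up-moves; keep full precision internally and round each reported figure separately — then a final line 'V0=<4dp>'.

(0,0): Delta=-0.3144 Bond=60.8451
(1,0): Delta=0.0000 Bond=50.2993
(1,1): Delta=-0.3335 Bond=90.3549
(2,0): Delta=0.0000 Bond=70.9220
(2,1): Delta=0.0000 Bond=70.9220
(2,2): Delta=-0.3538 Bond=134.6620
V0=10.8559

No-arbitrage ⇒ martingale measure with p* = (R−d)/(u−d) = 0.8861.
Terminal payoffs: V(3,0)=100.0000, V(3,1)=100.0000, V(3,2)=100.0000, V(3,3)=0.0000
(2,0): S=80.1519. Δ = (V_up−V_dn)/(S_up−S_dn) = (100.0000−100.0000)/(120.2278−56.9078) = 0.0000. V = [p*·100.0000 + (1−p*)·100.0000]/1.41 = 70.9220. B = V − Δ·S = 70.9220.
(2,1): S=169.3350. Δ = (V_up−V_dn)/(S_up−S_dn) = (100.0000−100.0000)/(254.0025−120.2278) = 0.0000. V = [p*·100.0000 + (1−p*)·100.0000]/1.41 = 70.9220. B = V − Δ·S = 70.9220.
(2,2): S=357.7500. Δ = (V_up−V_dn)/(S_up−S_dn) = (0.0000−100.0000)/(536.6250−254.0025) = -0.3538. V = [p*·0.0000 + (1−p*)·100.0000]/1.41 = 8.0797. B = V − Δ·S = 134.6620.
(1,0): S=112.8900. Δ = (V_up−V_dn)/(S_up−S_dn) = (70.9220−70.9220)/(169.3350−80.1519) = 0.0000. V = [p*·70.9220 + (1−p*)·70.9220]/1.41 = 50.2993. B = V − Δ·S = 50.2993.
(1,1): S=238.5000. Δ = (V_up−V_dn)/(S_up−S_dn) = (8.0797−70.9220)/(357.7500−169.3350) = -0.3335. V = [p*·8.0797 + (1−p*)·70.9220]/1.41 = 10.8078. B = V − Δ·S = 90.3549.
(0,0): S=159.0000. Δ = (V_up−V_dn)/(S_up−S_dn) = (10.8078−50.2993)/(238.5000−112.8900) = -0.3144. V = [p*·10.8078 + (1−p*)·50.2993]/1.41 = 10.8559. B = V − Δ·S = 60.8451.
Self-financing check: at every node Δ·S+B equals the discounted successor values.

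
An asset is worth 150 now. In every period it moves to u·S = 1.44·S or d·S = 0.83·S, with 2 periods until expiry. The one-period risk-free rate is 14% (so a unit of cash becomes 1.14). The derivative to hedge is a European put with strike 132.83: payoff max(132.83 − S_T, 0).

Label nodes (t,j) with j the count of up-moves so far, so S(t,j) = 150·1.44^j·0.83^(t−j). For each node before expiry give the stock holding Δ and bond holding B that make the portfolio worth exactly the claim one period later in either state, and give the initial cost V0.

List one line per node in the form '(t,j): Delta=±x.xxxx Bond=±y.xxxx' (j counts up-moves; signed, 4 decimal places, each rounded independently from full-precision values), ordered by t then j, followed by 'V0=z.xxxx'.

(0,0): Delta=-0.1391 Bond=26.3489
(1,0): Delta=-0.3884 Bond=61.0768
(1,1): Delta=0.0000 Bond=0.0000
V0=5.4894

Risk-neutral probability p* = (R−d)/(u−d) = (1.14−0.83)/(1.44−0.83) = 0.5082.
Terminal payoffs: V(2,0)=29.4950, V(2,1)=0.0000, V(2,2)=0.0000
(1,0): S=124.5000. Δ = (V_up−V_dn)/(S_up−S_dn) = (0.0000−29.4950)/(179.2800−103.3350) = -0.3884. V = [p*·0.0000 + (1−p*)·29.4950]/1.14 = 12.7243. B = V − Δ·S = 61.0768.
(1,1): S=216.0000. Δ = (V_up−V_dn)/(S_up−S_dn) = (0.0000−0.0000)/(311.0400−179.2800) = 0.0000. V = [p*·0.0000 + (1−p*)·0.0000]/1.14 = 0.0000. B = V − Δ·S = 0.0000.
(0,0): S=150.0000. Δ = (V_up−V_dn)/(S_up−S_dn) = (0.0000−12.7243)/(216.0000−124.5000) = -0.1391. V = [p*·0.0000 + (1−p*)·12.7243]/1.14 = 5.4894. B = V − Δ·S = 26.3489.
The time-0 hedge costs 5.4894, which is the no-arbitrage price.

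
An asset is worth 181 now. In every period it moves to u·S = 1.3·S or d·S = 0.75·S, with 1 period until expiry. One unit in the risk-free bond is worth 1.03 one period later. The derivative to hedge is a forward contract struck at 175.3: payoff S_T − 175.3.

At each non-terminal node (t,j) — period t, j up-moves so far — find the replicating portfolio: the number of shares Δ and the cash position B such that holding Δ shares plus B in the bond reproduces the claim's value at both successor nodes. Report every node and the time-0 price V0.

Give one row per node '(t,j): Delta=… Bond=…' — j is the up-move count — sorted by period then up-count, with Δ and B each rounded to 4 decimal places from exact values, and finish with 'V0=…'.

Under the risk-neutral measure, an up-move has probability p* = (R−d)/(u−d) = 0.5091 and values discount at R = 1.03.
Terminal values V(1,·): V(1,0)=-39.5500, V(1,1)=60.0000
(0,0): S=181.0000. Δ = (V_up−V_dn)/(S_up−S_dn) = (60.0000−-39.5500)/(235.3000−135.7500) = 1.0000. V = [p*·60.0000 + (1−p*)·-39.5500]/1.03 = 10.8058. B = V − Δ·S = -170.1942.
Each (Δ,B) replicates both successor values, so the strategy is self-financing and V0 is arbitrage-free.

(0,0): Delta=1.0000 Bond=-170.1942
V0=10.8058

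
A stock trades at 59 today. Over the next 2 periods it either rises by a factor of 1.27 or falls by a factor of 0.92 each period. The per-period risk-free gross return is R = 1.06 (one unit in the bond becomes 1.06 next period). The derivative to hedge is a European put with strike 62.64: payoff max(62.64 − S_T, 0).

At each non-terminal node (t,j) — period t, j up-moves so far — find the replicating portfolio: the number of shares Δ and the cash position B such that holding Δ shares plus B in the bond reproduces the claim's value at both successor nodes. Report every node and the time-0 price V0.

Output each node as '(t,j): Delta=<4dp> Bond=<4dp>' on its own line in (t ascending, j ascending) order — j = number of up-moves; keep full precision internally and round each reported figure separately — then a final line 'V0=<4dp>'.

(0,0): Delta=-0.3482 Bond=24.6128
(1,0): Delta=-0.6686 Bond=43.4826
(1,1): Delta=0.0000 Bond=0.0000
V0=4.0698

No-arbitrage ⇒ martingale measure with p* = (R−d)/(u−d) = 0.4000.
Terminal values V(2,·): V(2,0)=12.7024, V(2,1)=0.0000, V(2,2)=0.0000
Node (1,0) S=54.2800: V=(p*·0.0000+(1−p*)·12.7024)/1.06=7.1900; Δ=(0.0000−12.7024)/(68.9356−49.9376)=-0.6686; B=V−Δ·S=43.4826
Node (1,1) S=74.9300: V=(p*·0.0000+(1−p*)·0.0000)/1.06=0.0000; Δ=(0.0000−0.0000)/(95.1611−68.9356)=0.0000; B=V−Δ·S=0.0000
Node (0,0) S=59.0000: V=(p*·0.0000+(1−p*)·7.1900)/1.06=4.0698; Δ=(0.0000−7.1900)/(74.9300−54.2800)=-0.3482; B=V−Δ·S=24.6128
The time-0 hedge costs 4.0698, which is the no-arbitrage price.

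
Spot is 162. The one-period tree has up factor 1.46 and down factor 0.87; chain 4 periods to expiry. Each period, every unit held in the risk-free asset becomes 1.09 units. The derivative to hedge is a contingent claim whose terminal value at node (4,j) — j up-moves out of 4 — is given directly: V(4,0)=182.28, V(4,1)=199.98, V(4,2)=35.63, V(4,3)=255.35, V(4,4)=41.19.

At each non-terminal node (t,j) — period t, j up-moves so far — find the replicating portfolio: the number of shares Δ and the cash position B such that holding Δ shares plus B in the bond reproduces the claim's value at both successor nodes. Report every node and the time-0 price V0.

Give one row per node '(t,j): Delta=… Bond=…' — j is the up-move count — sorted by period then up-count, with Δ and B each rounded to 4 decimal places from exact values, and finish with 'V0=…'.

Risk-neutral probability p* = (R−d)/(u−d) = (1.09−0.87)/(1.46−0.87) = 0.3729.
Terminal payoffs: V(4,0)=182.2800, V(4,1)=199.9800, V(4,2)=35.6300, V(4,3)=255.3500, V(4,4)=41.1900
(3,0): S=106.6775. Δ = (V_up−V_dn)/(S_up−S_dn) = (199.9800−182.2800)/(155.7491−92.8094) = 0.2812. V = [p*·199.9800 + (1−p*)·182.2800]/1.09 = 173.2844. B = V − Δ·S = 143.2844.
(3,1): S=179.0220. Δ = (V_up−V_dn)/(S_up−S_dn) = (35.6300−199.9800)/(261.3721−155.7491) = -1.5560. V = [p*·35.6300 + (1−p*)·199.9800]/1.09 = 127.2449. B = V − Δ·S = 405.8042.
(3,2): S=300.4277. Δ = (V_up−V_dn)/(S_up−S_dn) = (255.3500−35.6300)/(438.6244−261.3721) = 1.2396. V = [p*·255.3500 + (1−p*)·35.6300]/1.09 = 107.8527. B = V − Δ·S = -264.5540.
(3,3): S=504.1660. Δ = (V_up−V_dn)/(S_up−S_dn) = (41.1900−255.3500)/(736.0824−438.6244) = -0.7200. V = [p*·41.1900 + (1−p*)·255.3500]/1.09 = 161.0034. B = V − Δ·S = 523.9865.
(2,0): S=122.6178. Δ = (V_up−V_dn)/(S_up−S_dn) = (127.2449−173.2844)/(179.0220−106.6775) = -0.6364. V = [p*·127.2449 + (1−p*)·173.2844]/1.09 = 143.2267. B = V − Δ·S = 221.2598.
(2,1): S=205.7724. Δ = (V_up−V_dn)/(S_up−S_dn) = (107.8527−127.2449)/(300.4277−179.0220) = -0.1597. V = [p*·107.8527 + (1−p*)·127.2449]/1.09 = 110.1045. B = V − Δ·S = 142.9726.
(2,2): S=345.3192. Δ = (V_up−V_dn)/(S_up−S_dn) = (161.0034−107.8527)/(504.1660−300.4277) = 0.2609. V = [p*·161.0034 + (1−p*)·107.8527]/1.09 = 117.1299. B = V − Δ·S = 27.0441.
(1,0): S=140.9400. Δ = (V_up−V_dn)/(S_up−S_dn) = (110.1045−143.2267)/(205.7724−122.6178) = -0.3983. V = [p*·110.1045 + (1−p*)·143.2267]/1.09 = 120.0698. B = V − Δ·S = 176.2091.
(1,1): S=236.5200. Δ = (V_up−V_dn)/(S_up−S_dn) = (117.1299−110.1045)/(345.3192−205.7724) = 0.0503. V = [p*·117.1299 + (1−p*)·110.1045]/1.09 = 103.4167. B = V − Δ·S = 91.5092.
(0,0): S=162.0000. Δ = (V_up−V_dn)/(S_up−S_dn) = (103.4167−120.0698)/(236.5200−140.9400) = -0.1742. V = [p*·103.4167 + (1−p*)·120.0698]/1.09 = 104.4589. B = V − Δ·S = 132.6845.
Each (Δ,B) replicates both successor values, so the strategy is self-financing and V0 is arbitrage-free.

(0,0): Delta=-0.1742 Bond=132.6845
(1,0): Delta=-0.3983 Bond=176.2091
(1,1): Delta=0.0503 Bond=91.5092
(2,0): Delta=-0.6364 Bond=221.2598
(2,1): Delta=-0.1597 Bond=142.9726
(2,2): Delta=0.2609 Bond=27.0441
(3,0): Delta=0.2812 Bond=143.2844
(3,1): Delta=-1.5560 Bond=405.8042
(3,2): Delta=1.2396 Bond=-264.5540
(3,3): Delta=-0.7200 Bond=523.9865
V0=104.4589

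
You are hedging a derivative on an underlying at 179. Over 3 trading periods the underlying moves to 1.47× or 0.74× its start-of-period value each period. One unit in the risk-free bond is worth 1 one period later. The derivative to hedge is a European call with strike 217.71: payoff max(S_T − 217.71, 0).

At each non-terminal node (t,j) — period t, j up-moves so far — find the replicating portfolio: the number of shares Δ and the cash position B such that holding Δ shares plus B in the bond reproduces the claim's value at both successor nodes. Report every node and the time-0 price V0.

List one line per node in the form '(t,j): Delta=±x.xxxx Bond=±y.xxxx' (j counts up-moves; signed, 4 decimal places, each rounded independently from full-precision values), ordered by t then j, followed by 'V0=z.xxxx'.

Under the risk-neutral measure, an up-move has probability p* = (R−d)/(u−d) = 0.3562 and values discount at R = 1.
Payoff layer (t=3): V(3,0)=0.0000, V(3,1)=0.0000, V(3,2)=68.5228, V(3,3)=350.8876
(2,0): S=98.0204. Δ = (V_up−V_dn)/(S_up−S_dn) = (0.0000−0.0000)/(144.0900−72.5351) = 0.0000. V = [p*·0.0000 + (1−p*)·0.0000]/1 = 0.0000. B = V − Δ·S = 0.0000.
(2,1): S=194.7162. Δ = (V_up−V_dn)/(S_up−S_dn) = (68.5228−0.0000)/(286.2328−144.0900) = 0.4821. V = [p*·68.5228 + (1−p*)·0.0000]/1 = 24.4054. B = V − Δ·S = -69.4615.
(2,2): S=386.8011. Δ = (V_up−V_dn)/(S_up−S_dn) = (350.8876−68.5228)/(568.5976−286.2328) = 1.0000. V = [p*·350.8876 + (1−p*)·68.5228]/1 = 169.0911. B = V − Δ·S = -217.7100.
(1,0): S=132.4600. Δ = (V_up−V_dn)/(S_up−S_dn) = (24.4054−0.0000)/(194.7162−98.0204) = 0.2524. V = [p*·24.4054 + (1−p*)·0.0000]/1 = 8.6923. B = V − Δ·S = -24.7397.
(1,1): S=263.1300. Δ = (V_up−V_dn)/(S_up−S_dn) = (169.0911−24.4054)/(386.8011−194.7162) = 0.7532. V = [p*·169.0911 + (1−p*)·24.4054]/1 = 75.9373. B = V − Δ·S = -122.2623.
(0,0): S=179.0000. Δ = (V_up−V_dn)/(S_up−S_dn) = (75.9373−8.6923)/(263.1300−132.4600) = 0.5146. V = [p*·75.9373 + (1−p*)·8.6923]/1 = 32.6426. B = V − Δ·S = -59.4738.
Each (Δ,B) replicates both successor values, so the strategy is self-financing and V0 is arbitrage-free.

(0,0): Delta=0.5146 Bond=-59.4738
(1,0): Delta=0.2524 Bond=-24.7397
(1,1): Delta=0.7532 Bond=-122.2623
(2,0): Delta=0.0000 Bond=0.0000
(2,1): Delta=0.4821 Bond=-69.4615
(2,2): Delta=1.0000 Bond=-217.7100
V0=32.6426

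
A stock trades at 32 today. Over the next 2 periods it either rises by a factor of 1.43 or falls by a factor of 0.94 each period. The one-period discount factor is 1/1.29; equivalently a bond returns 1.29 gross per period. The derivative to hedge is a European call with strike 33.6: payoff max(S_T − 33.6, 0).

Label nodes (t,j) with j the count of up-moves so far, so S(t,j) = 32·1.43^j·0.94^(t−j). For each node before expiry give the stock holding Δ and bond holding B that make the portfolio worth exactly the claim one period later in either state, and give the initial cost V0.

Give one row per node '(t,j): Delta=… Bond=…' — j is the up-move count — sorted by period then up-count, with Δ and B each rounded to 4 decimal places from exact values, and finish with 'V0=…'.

(0,0): Delta=0.9248 Bond=-17.5230
(1,0): Delta=0.6387 Bond=-14.0002
(1,1): Delta=1.0000 Bond=-26.0465
V0=12.0701

The replicating-portfolio and risk-neutral prices coincide; use p* = (1.29−0.94)/(1.43−0.94) = 0.7143 for the latter.
Terminal values V(2,·): V(2,0)=0.0000, V(2,1)=9.4144, V(2,2)=31.8368
  t=1,j=0: stock 30.0800 → up 43.0144 (V=9.4144), down 28.2752 (V=0.0000). Price 5.2128; hedge Δ=0.6387, bond B=-14.0002.
  t=1,j=1: stock 45.7600 → up 65.4368 (V=31.8368), down 43.0144 (V=9.4144). Price 19.7135; hedge Δ=1.0000, bond B=-26.0465.
  t=0,j=0: stock 32.0000 → up 45.7600 (V=19.7135), down 30.0800 (V=5.2128). Price 12.0701; hedge Δ=0.9248, bond B=-17.5230.
Each (Δ,B) replicates both successor values, so the strategy is self-financing and V0 is arbitrage-free.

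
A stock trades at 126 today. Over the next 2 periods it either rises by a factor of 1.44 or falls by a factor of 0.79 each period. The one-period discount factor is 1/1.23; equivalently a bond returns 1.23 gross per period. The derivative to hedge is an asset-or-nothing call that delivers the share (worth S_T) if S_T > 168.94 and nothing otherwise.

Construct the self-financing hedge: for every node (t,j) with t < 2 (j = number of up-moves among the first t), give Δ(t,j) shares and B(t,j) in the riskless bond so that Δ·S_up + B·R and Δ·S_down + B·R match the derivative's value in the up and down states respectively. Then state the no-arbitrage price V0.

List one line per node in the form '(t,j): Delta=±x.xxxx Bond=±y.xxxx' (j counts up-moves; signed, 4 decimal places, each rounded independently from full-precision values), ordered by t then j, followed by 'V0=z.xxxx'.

No-arbitrage ⇒ martingale measure with p* = (R−d)/(u−d) = 0.6769.
Payoff layer (t=2): V(2,0)=0.0000, V(2,1)=0.0000, V(2,2)=261.2736
  t=1,j=0: stock 99.5400 → up 143.3376 (V=0.0000), down 78.6366 (V=0.0000). Price 0.0000; hedge Δ=0.0000, bond B=0.0000.
  t=1,j=1: stock 181.4400 → up 261.2736 (V=261.2736), down 143.3376 (V=0.0000). Price 143.7903; hedge Δ=2.2154, bond B=-258.1690.
  t=0,j=0: stock 126.0000 → up 181.4400 (V=143.7903), down 99.5400 (V=0.0000). Price 79.1342; hedge Δ=1.7557, bond B=-142.0818.
The time-0 hedge costs 79.1342, which is the no-arbitrage price.

(0,0): Delta=1.7557 Bond=-142.0818
(1,0): Delta=0.0000 Bond=0.0000
(1,1): Delta=2.2154 Bond=-258.1690
V0=79.1342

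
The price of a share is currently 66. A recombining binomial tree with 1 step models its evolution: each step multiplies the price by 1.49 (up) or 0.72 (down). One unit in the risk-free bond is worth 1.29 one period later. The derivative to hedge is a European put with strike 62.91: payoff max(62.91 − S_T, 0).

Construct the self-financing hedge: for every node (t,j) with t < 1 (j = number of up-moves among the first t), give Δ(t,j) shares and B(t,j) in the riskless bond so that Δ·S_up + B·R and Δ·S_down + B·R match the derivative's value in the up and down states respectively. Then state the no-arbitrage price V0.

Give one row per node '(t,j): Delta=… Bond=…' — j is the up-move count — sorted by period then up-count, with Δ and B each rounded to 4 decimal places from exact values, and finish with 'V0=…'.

Risk-neutral probability p* = (R−d)/(u−d) = (1.29−0.72)/(1.49−0.72) = 0.7403.
At expiry t=1: V(1,0)=15.3900, V(1,1)=0.0000
(0,0): S=66.0000. Δ = (V_up−V_dn)/(S_up−S_dn) = (0.0000−15.3900)/(98.3400−47.5200) = -0.3028. V = [p*·0.0000 + (1−p*)·15.3900]/1.29 = 3.0988. B = V − Δ·S = 23.0858.
Each (Δ,B) replicates both successor values, so the strategy is self-financing and V0 is arbitrage-free.

(0,0): Delta=-0.3028 Bond=23.0858
V0=3.0988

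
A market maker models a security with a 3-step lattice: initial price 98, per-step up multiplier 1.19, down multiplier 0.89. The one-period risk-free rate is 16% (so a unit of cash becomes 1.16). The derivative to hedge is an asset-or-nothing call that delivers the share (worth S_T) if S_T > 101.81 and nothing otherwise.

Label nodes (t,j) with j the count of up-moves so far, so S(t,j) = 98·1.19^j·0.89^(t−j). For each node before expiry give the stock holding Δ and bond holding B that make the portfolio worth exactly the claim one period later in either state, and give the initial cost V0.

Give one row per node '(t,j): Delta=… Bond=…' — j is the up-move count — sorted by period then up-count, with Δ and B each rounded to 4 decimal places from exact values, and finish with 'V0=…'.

No-arbitrage ⇒ martingale measure with p* = (R−d)/(u−d) = 0.9000.
Terminal values V(3,·): V(3,0)=0.0000, V(3,1)=0.0000, V(3,2)=123.5122, V(3,3)=165.1456
(2,0): S=77.6258. Δ = (V_up−V_dn)/(S_up−S_dn) = (0.0000−0.0000)/(92.3747−69.0870) = 0.0000. V = [p*·0.0000 + (1−p*)·0.0000]/1.16 = 0.0000. B = V − Δ·S = 0.0000.
(2,1): S=103.7918. Δ = (V_up−V_dn)/(S_up−S_dn) = (123.5122−0.0000)/(123.5122−92.3747) = 3.9667. V = [p*·123.5122 + (1−p*)·0.0000]/1.16 = 95.8285. B = V − Δ·S = -315.8790.
(2,2): S=138.7778. Δ = (V_up−V_dn)/(S_up−S_dn) = (165.1456−123.5122)/(165.1456−123.5122) = 1.0000. V = [p*·165.1456 + (1−p*)·123.5122]/1.16 = 138.7778. B = V − Δ·S = 0.0000.
(1,0): S=87.2200. Δ = (V_up−V_dn)/(S_up−S_dn) = (95.8285−0.0000)/(103.7918−77.6258) = 3.6623. V = [p*·95.8285 + (1−p*)·0.0000]/1.16 = 74.3497. B = V − Δ·S = -245.0785.
(1,1): S=116.6200. Δ = (V_up−V_dn)/(S_up−S_dn) = (138.7778−95.8285)/(138.7778−103.7918) = 1.2276. V = [p*·138.7778 + (1−p*)·95.8285]/1.16 = 115.9335. B = V − Δ·S = -27.2309.
(0,0): S=98.0000. Δ = (V_up−V_dn)/(S_up−S_dn) = (115.9335−74.3497)/(116.6200−87.2200) = 1.4144. V = [p*·115.9335 + (1−p*)·74.3497]/1.16 = 96.3579. B = V − Δ·S = -42.2549.
Root portfolio cost Δ·98+B reproduces V0=96.3579.

(0,0): Delta=1.4144 Bond=-42.2549
(1,0): Delta=3.6623 Bond=-245.0785
(1,1): Delta=1.2276 Bond=-27.2309
(2,0): Delta=0.0000 Bond=0.0000
(2,1): Delta=3.9667 Bond=-315.8790
(2,2): Delta=1.0000 Bond=0.0000
V0=96.3579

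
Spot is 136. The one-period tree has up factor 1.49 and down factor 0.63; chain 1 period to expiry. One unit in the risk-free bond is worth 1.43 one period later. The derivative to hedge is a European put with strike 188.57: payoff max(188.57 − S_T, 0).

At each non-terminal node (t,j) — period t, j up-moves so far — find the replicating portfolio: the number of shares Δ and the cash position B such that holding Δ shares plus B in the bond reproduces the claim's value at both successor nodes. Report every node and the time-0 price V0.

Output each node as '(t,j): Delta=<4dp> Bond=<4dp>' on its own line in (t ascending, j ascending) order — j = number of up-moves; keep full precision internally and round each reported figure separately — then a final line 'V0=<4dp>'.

Since d<R<u, set p* = (R−d)/(u−d) = 0.9302; price each node as the discounted p*-expectation of its children.
At expiry t=1: V(1,0)=102.8900, V(1,1)=0.0000
  t=0,j=0: stock 136.0000 → up 202.6400 (V=0.0000), down 85.6800 (V=102.8900). Price 5.0198; hedge Δ=-0.8797, bond B=124.6594.
Self-financing check: at every node Δ·S+B equals the discounted successor values.

(0,0): Delta=-0.8797 Bond=124.6594
V0=5.0198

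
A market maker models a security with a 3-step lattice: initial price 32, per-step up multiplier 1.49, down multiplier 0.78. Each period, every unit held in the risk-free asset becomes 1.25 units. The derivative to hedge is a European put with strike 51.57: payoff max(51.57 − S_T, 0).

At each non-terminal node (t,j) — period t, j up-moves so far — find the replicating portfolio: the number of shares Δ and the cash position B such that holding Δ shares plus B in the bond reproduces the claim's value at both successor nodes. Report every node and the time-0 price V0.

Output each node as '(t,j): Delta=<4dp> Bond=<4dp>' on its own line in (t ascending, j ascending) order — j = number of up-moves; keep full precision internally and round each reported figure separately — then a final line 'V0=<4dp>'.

Under the risk-neutral measure, an up-move has probability p* = (R−d)/(u−d) = 0.6620 and values discount at R = 1.25.
Payoff layer (t=3): V(3,0)=36.3843, V(3,1)=22.5615, V(3,2)=0.0000, V(3,3)=0.0000
Node (2,0) S=19.4688: V=(p*·22.5615+(1−p*)·36.3843)/1.25=21.7872; Δ=(22.5615−36.3843)/(29.0085−15.1857)=-1.0000; B=V−Δ·S=41.2560
Node (2,1) S=37.1904: V=(p*·0.0000+(1−p*)·22.5615)/1.25=6.1011; Δ=(0.0000−22.5615)/(55.4137−29.0085)=-0.8544; B=V−Δ·S=37.8779
Node (2,2) S=71.0432: V=(p*·0.0000+(1−p*)·0.0000)/1.25=0.0000; Δ=(0.0000−0.0000)/(105.8544−55.4137)=0.0000; B=V−Δ·S=0.0000
Node (1,0) S=24.9600: V=(p*·6.1011+(1−p*)·21.7872)/1.25=9.1228; Δ=(6.1011−21.7872)/(37.1904−19.4688)=-0.8851; B=V−Δ·S=31.2158
Node (1,1) S=47.6800: V=(p*·0.0000+(1−p*)·6.1011)/1.25=1.6499; Δ=(0.0000−6.1011)/(71.0432−37.1904)=-0.1802; B=V−Δ·S=10.2430
Node (0,0) S=32.0000: V=(p*·1.6499+(1−p*)·9.1228)/1.25=3.3407; Δ=(1.6499−9.1228)/(47.6800−24.9600)=-0.3289; B=V−Δ·S=13.8659
The time-0 hedge costs 3.3407, which is the no-arbitrage price.

(0,0): Delta=-0.3289 Bond=13.8659
(1,0): Delta=-0.8851 Bond=31.2158
(1,1): Delta=-0.1802 Bond=10.2430
(2,0): Delta=-1.0000 Bond=41.2560
(2,1): Delta=-0.8544 Bond=37.8779
(2,2): Delta=0.0000 Bond=0.0000
V0=3.3407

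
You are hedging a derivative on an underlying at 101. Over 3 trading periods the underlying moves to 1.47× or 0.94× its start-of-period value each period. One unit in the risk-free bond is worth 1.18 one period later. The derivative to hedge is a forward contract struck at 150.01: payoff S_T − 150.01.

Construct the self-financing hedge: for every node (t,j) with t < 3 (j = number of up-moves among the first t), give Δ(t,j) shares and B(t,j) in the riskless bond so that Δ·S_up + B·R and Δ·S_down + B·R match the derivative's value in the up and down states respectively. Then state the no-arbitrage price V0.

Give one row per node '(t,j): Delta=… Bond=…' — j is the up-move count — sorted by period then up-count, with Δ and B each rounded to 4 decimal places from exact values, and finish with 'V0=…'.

(0,0): Delta=1.0000 Bond=-91.3007
(1,0): Delta=1.0000 Bond=-107.7348
(1,1): Delta=1.0000 Bond=-107.7348
(2,0): Delta=1.0000 Bond=-127.1271
(2,1): Delta=1.0000 Bond=-127.1271
(2,2): Delta=1.0000 Bond=-127.1271
V0=9.6993

No-arbitrage ⇒ martingale measure with p* = (R−d)/(u−d) = 0.4528.
Terminal values V(3,·): V(3,0)=-66.1210, V(3,1)=-18.8219, V(3,2)=55.1458, V(3,3)=170.8188
(2,0): S=89.2436. Δ = (V_up−V_dn)/(S_up−S_dn) = (-18.8219−-66.1210)/(131.1881−83.8890) = 1.0000. V = [p*·-18.8219 + (1−p*)·-66.1210]/1.18 = -37.8835. B = V − Δ·S = -127.1271.
(2,1): S=139.5618. Δ = (V_up−V_dn)/(S_up−S_dn) = (55.1458−-18.8219)/(205.1558−131.1881) = 1.0000. V = [p*·55.1458 + (1−p*)·-18.8219]/1.18 = 12.4347. B = V − Δ·S = -127.1271.
(2,2): S=218.2509. Δ = (V_up−V_dn)/(S_up−S_dn) = (170.8188−55.1458)/(320.8288−205.1558) = 1.0000. V = [p*·170.8188 + (1−p*)·55.1458]/1.18 = 91.1238. B = V − Δ·S = -127.1271.
(1,0): S=94.9400. Δ = (V_up−V_dn)/(S_up−S_dn) = (12.4347−-37.8835)/(139.5618−89.2436) = 1.0000. V = [p*·12.4347 + (1−p*)·-37.8835]/1.18 = -12.7948. B = V − Δ·S = -107.7348.
(1,1): S=148.4700. Δ = (V_up−V_dn)/(S_up−S_dn) = (91.1238−12.4347)/(218.2509−139.5618) = 1.0000. V = [p*·91.1238 + (1−p*)·12.4347]/1.18 = 40.7352. B = V − Δ·S = -107.7348.
(0,0): S=101.0000. Δ = (V_up−V_dn)/(S_up−S_dn) = (40.7352−-12.7948)/(148.4700−94.9400) = 1.0000. V = [p*·40.7352 + (1−p*)·-12.7948]/1.18 = 9.6993. B = V − Δ·S = -91.3007.
Check: Δ(0,0)·S0 + B(0,0) = 9.6993 = V0.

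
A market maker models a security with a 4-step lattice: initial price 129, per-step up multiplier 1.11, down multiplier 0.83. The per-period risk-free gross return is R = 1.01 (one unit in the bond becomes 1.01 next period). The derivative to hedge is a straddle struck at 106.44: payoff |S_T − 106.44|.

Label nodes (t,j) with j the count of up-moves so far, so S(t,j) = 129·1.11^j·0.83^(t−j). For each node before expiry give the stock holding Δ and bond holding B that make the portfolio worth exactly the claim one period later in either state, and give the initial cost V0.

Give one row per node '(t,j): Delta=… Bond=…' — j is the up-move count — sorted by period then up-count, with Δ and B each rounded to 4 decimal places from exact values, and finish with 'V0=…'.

The replicating-portfolio and risk-neutral prices coincide; use p* = (1.01−0.83)/(1.11−0.83) = 0.6429 for the latter.
At expiry t=4: V(4,0)=45.2188, V(4,1)=24.5658, V(4,2)=3.0544, V(4,3)=39.9923, V(4,4)=89.3911
Node (3,0) S=73.7605: V=(p*·24.5658+(1−p*)·45.2188)/1.01=31.6256; Δ=(24.5658−45.2188)/(81.8742−61.2212)=-1.0000; B=V−Δ·S=105.3861
Node (3,1) S=98.6436: V=(p*·3.0544+(1−p*)·24.5658)/1.01=10.6307; Δ=(3.0544−24.5658)/(109.4944−81.8742)=-0.7788; B=V−Δ·S=87.4573
Node (3,2) S=131.9209: V=(p*·39.9923+(1−p*)·3.0544)/1.01=26.5348; Δ=(39.9923−3.0544)/(146.4323−109.4944)=1.0000; B=V−Δ·S=-105.3861
Node (3,3) S=176.4244: V=(p*·89.3911+(1−p*)·39.9923)/1.01=71.0383; Δ=(89.3911−39.9923)/(195.8311−146.4323)=1.0000; B=V−Δ·S=-105.3861
Node (2,0) S=88.8681: V=(p*·10.6307+(1−p*)·31.6256)/1.01=17.9494; Δ=(10.6307−31.6256)/(98.6436−73.7605)=-0.8437; B=V−Δ·S=92.9311
Node (2,1) S=118.8477: V=(p*·26.5348+(1−p*)·10.6307)/1.01=20.6483; Δ=(26.5348−10.6307)/(131.9209−98.6436)=0.4779; B=V−Δ·S=-36.1520
Node (2,2) S=158.9409: V=(p*·71.0383+(1−p*)·26.5348)/1.01=54.5982; Δ=(71.0383−26.5348)/(176.4244−131.9209)=1.0000; B=V−Δ·S=-104.3427
Node (1,0) S=107.0700: V=(p*·20.6483+(1−p*)·17.9494)/1.01=19.4895; Δ=(20.6483−17.9494)/(118.8477−88.8681)=0.0900; B=V−Δ·S=9.8506
Node (1,1) S=143.1900: V=(p*·54.5982+(1−p*)·20.6483)/1.01=42.0527; Δ=(54.5982−20.6483)/(158.9409−118.8477)=0.8468; B=V−Δ·S=-79.1969
Node (0,0) S=129.0000: V=(p*·42.0527+(1−p*)·19.4895)/1.01=33.6578; Δ=(42.0527−19.4895)/(143.1900−107.0700)=0.6247; B=V−Δ·S=-46.9250
Check: Δ(0,0)·S0 + B(0,0) = 33.6578 = V0.

(0,0): Delta=0.6247 Bond=-46.9250
(1,0): Delta=0.0900 Bond=9.8506
(1,1): Delta=0.8468 Bond=-79.1969
(2,0): Delta=-0.8437 Bond=92.9311
(2,1): Delta=0.4779 Bond=-36.1520
(2,2): Delta=1.0000 Bond=-104.3427
(3,0): Delta=-1.0000 Bond=105.3861
(3,1): Delta=-0.7788 Bond=87.4573
(3,2): Delta=1.0000 Bond=-105.3861
(3,3): Delta=1.0000 Bond=-105.3861
V0=33.6578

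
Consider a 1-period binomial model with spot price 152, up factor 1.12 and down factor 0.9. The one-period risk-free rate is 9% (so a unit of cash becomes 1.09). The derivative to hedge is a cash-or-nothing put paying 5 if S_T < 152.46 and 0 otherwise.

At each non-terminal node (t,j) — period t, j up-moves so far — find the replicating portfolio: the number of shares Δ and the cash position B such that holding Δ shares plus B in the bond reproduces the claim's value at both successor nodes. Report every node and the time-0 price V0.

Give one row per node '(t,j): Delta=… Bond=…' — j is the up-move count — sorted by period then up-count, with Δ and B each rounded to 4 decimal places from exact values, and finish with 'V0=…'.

(0,0): Delta=-0.1495 Bond=23.3528
V0=0.6255

Since d<R<u, set p* = (R−d)/(u−d) = 0.8636; price each node as the discounted p*-expectation of its children.
At expiry t=1: V(1,0)=5.0000, V(1,1)=0.0000
Node (0,0) S=152.0000: V=(p*·0.0000+(1−p*)·5.0000)/1.09=0.6255; Δ=(0.0000−5.0000)/(170.2400−136.8000)=-0.1495; B=V−Δ·S=23.3528
Self-financing check: at every node Δ·S+B equals the discounted successor values.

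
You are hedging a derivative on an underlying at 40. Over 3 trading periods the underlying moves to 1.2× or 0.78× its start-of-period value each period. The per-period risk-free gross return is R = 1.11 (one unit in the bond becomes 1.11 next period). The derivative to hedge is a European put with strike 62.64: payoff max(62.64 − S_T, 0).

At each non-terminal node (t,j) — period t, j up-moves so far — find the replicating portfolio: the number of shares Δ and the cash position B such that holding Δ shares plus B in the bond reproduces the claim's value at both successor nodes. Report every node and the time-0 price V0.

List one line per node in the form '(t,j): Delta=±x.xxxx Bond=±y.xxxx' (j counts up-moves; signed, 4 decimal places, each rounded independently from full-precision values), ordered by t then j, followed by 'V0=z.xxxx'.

The replicating-portfolio and risk-neutral prices coincide; use p* = (1.11−0.78)/(1.2−0.78) = 0.7857 for the latter.
Terminal values V(3,·): V(3,0)=43.6579, V(3,1)=33.4368, V(3,2)=17.7120, V(3,3)=0.0000
Node (2,0) S=24.3360: V=(p*·33.4368+(1−p*)·43.6579)/1.11=32.0964; Δ=(33.4368−43.6579)/(29.2032−18.9821)=-1.0000; B=V−Δ·S=56.4324
Node (2,1) S=37.4400: V=(p*·17.7120+(1−p*)·33.4368)/1.11=18.9924; Δ=(17.7120−33.4368)/(44.9280−29.2032)=-1.0000; B=V−Δ·S=56.4324
Node (2,2) S=57.6000: V=(p*·0.0000+(1−p*)·17.7120)/1.11=3.4193; Δ=(0.0000−17.7120)/(69.1200−44.9280)=-0.7321; B=V−Δ·S=45.5907
Node (1,0) S=31.2000: V=(p*·18.9924+(1−p*)·32.0964)/1.11=19.6400; Δ=(18.9924−32.0964)/(37.4400−24.3360)=-1.0000; B=V−Δ·S=50.8400
Node (1,1) S=48.0000: V=(p*·3.4193+(1−p*)·18.9924)/1.11=6.0869; Δ=(3.4193−18.9924)/(57.6000−37.4400)=-0.7725; B=V−Δ·S=43.1657
Node (0,0) S=40.0000: V=(p*·6.0869+(1−p*)·19.6400)/1.11=8.1001; Δ=(6.0869−19.6400)/(48.0000−31.2000)=-0.8067; B=V−Δ·S=40.3696
Check: Δ(0,0)·S0 + B(0,0) = 8.1001 = V0.

(0,0): Delta=-0.8067 Bond=40.3696
(1,0): Delta=-1.0000 Bond=50.8400
(1,1): Delta=-0.7725 Bond=43.1657
(2,0): Delta=-1.0000 Bond=56.4324
(2,1): Delta=-1.0000 Bond=56.4324
(2,2): Delta=-0.7321 Bond=45.5907
V0=8.1001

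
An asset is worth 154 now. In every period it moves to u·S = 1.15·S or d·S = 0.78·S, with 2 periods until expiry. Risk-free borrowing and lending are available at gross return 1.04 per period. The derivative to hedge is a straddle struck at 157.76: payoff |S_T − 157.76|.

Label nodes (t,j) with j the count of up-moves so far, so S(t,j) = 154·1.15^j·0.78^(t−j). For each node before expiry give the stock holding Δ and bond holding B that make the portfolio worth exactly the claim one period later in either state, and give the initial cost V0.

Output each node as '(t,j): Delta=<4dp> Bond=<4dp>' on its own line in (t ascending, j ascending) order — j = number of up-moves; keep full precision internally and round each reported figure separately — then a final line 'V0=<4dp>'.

No-arbitrage ⇒ martingale measure with p* = (R−d)/(u−d) = 0.7027.
At expiry t=2: V(2,0)=64.0664, V(2,1)=19.6220, V(2,2)=45.9050
(1,0): S=120.1200. Δ = (V_up−V_dn)/(S_up−S_dn) = (19.6220−64.0664)/(138.1380−93.6936) = -1.0000. V = [p*·19.6220 + (1−p*)·64.0664]/1.04 = 31.5723. B = V − Δ·S = 151.6923.
(1,1): S=177.1000. Δ = (V_up−V_dn)/(S_up−S_dn) = (45.9050−19.6220)/(203.6650−138.1380) = 0.4011. V = [p*·45.9050 + (1−p*)·19.6220]/1.04 = 36.6261. B = V − Δ·S = -34.4090.
(0,0): S=154.0000. Δ = (V_up−V_dn)/(S_up−S_dn) = (36.6261−31.5723)/(177.1000−120.1200) = 0.0887. V = [p*·36.6261 + (1−p*)·31.5723]/1.04 = 33.7727. B = V − Δ·S = 20.1138.
The time-0 hedge costs 33.7727, which is the no-arbitrage price.

(0,0): Delta=0.0887 Bond=20.1138
(1,0): Delta=-1.0000 Bond=151.6923
(1,1): Delta=0.4011 Bond=-34.4090
V0=33.7727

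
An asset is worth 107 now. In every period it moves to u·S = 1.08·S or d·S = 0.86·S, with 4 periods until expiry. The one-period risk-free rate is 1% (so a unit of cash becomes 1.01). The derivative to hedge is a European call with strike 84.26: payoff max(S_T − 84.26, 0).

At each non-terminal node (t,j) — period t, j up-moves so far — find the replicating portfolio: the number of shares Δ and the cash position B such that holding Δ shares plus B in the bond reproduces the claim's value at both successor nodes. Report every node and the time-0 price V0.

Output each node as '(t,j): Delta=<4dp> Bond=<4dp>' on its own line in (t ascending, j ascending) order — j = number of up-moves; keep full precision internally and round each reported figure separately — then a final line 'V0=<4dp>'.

(0,0): Delta=0.8883 Bond=-67.8549
(1,0): Delta=0.7006 Bond=-51.2633
(1,1): Delta=0.9580 Bond=-76.5928
(2,0): Delta=0.3120 Bond=-21.0214
(2,1): Delta=0.8450 Bond=-66.1280
(2,2): Delta=1.0000 Bond=-82.5997
(3,0): Delta=0.0000 Bond=0.0000
(3,1): Delta=0.4279 Bond=-31.1397
(3,2): Delta=1.0000 Bond=-83.4257
(3,3): Delta=1.0000 Bond=-83.4257
V0=27.1894

No-arbitrage ⇒ martingale measure with p* = (R−d)/(u−d) = 0.6818.
Terminal payoffs: V(4,0)=0.0000, V(4,1)=0.0000, V(4,2)=8.0456, V(4,3)=31.6587, V(4,4)=61.3123
(3,0): S=68.0580. Δ = (V_up−V_dn)/(S_up−S_dn) = (0.0000−0.0000)/(73.5026−58.5299) = 0.0000. V = [p*·0.0000 + (1−p*)·0.0000]/1.01 = 0.0000. B = V − Δ·S = 0.0000.
(3,1): S=85.4682. Δ = (V_up−V_dn)/(S_up−S_dn) = (8.0456−0.0000)/(92.3056−73.5026) = 0.4279. V = [p*·8.0456 + (1−p*)·0.0000]/1.01 = 5.4313. B = V − Δ·S = -31.1397.
(3,2): S=107.3321. Δ = (V_up−V_dn)/(S_up−S_dn) = (31.6587−8.0456)/(115.9187−92.3056) = 1.0000. V = [p*·31.6587 + (1−p*)·8.0456]/1.01 = 23.9064. B = V − Δ·S = -83.4257.
(3,3): S=134.7892. Δ = (V_up−V_dn)/(S_up−S_dn) = (61.3123−31.6587)/(145.5723−115.9187) = 1.0000. V = [p*·61.3123 + (1−p*)·31.6587]/1.01 = 51.3634. B = V − Δ·S = -83.4257.
(2,0): S=79.1372. Δ = (V_up−V_dn)/(S_up−S_dn) = (5.4313−0.0000)/(85.4682−68.0580) = 0.3120. V = [p*·5.4313 + (1−p*)·0.0000]/1.01 = 3.6665. B = V − Δ·S = -21.0214.
(2,1): S=99.3816. Δ = (V_up−V_dn)/(S_up−S_dn) = (23.9064−5.4313)/(107.3321−85.4682) = 0.8450. V = [p*·23.9064 + (1−p*)·5.4313]/1.01 = 17.8495. B = V − Δ·S = -66.1280.
(2,2): S=124.8048. Δ = (V_up−V_dn)/(S_up−S_dn) = (51.3634−23.9064)/(134.7892−107.3321) = 1.0000. V = [p*·51.3634 + (1−p*)·23.9064]/1.01 = 42.2051. B = V − Δ·S = -82.5997.
(1,0): S=92.0200. Δ = (V_up−V_dn)/(S_up−S_dn) = (17.8495−3.6665)/(99.3816−79.1372) = 0.7006. V = [p*·17.8495 + (1−p*)·3.6665]/1.01 = 13.2047. B = V − Δ·S = -51.2633.
(1,1): S=115.5600. Δ = (V_up−V_dn)/(S_up−S_dn) = (42.2051−17.8495)/(124.8048−99.3816) = 0.9580. V = [p*·42.2051 + (1−p*)·17.8495]/1.01 = 34.1144. B = V − Δ·S = -76.5928.
(0,0): S=107.0000. Δ = (V_up−V_dn)/(S_up−S_dn) = (34.1144−13.2047)/(115.5600−92.0200) = 0.8883. V = [p*·34.1144 + (1−p*)·13.2047]/1.01 = 27.1894. B = V − Δ·S = -67.8549.
The time-0 hedge costs 27.1894, which is the no-arbitrage price.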